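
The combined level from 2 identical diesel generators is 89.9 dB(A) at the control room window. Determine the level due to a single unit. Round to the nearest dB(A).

Dividing the total intensity by 2 lowers the level by 10·log₁₀ 2 = 3.010 dB: L₁ = 89.9 − 3.010.

87 dB(A)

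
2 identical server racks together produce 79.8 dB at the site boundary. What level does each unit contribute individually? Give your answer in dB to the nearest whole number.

For N identical incoherent sources L_total = L₁ + 10·log₁₀ N, so L₁ = 79.8 − 10·log₁₀(2) = 79.8 − 3.010.

77 dB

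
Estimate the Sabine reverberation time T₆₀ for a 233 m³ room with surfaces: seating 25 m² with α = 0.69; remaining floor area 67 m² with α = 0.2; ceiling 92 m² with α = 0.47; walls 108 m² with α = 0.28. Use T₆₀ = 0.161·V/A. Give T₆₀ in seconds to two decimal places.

0.36 s

Total absorption A = 25·0.69 + 67·0.2 + 92·0.47 + 108·0.28 = 104.13 m² sabins.
T₆₀ = 0.161 × 233 / 104.13 = 0.360 s.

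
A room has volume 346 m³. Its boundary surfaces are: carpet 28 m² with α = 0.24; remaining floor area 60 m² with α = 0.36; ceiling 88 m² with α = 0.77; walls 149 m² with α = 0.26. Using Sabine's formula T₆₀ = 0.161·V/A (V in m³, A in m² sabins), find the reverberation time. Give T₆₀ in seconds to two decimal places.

A = Σ Sᵢαᵢ = 28·0.24 + 60·0.36 + 88·0.77 + 149·0.26 = 134.82 m².
T₆₀ = 0.161 × 346 / 134.82 = 0.413 s.

0.41 s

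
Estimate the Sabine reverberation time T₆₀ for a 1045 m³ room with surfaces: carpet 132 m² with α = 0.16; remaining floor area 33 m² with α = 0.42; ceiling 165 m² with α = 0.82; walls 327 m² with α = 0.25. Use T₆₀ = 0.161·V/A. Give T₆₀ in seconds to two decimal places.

A = Σ Sᵢαᵢ = 132·0.16 + 33·0.42 + 165·0.82 + 327·0.25 = 252.03 m².
T₆₀ = 0.161 × 1045 / 252.03 = 0.668 s.

0.67 s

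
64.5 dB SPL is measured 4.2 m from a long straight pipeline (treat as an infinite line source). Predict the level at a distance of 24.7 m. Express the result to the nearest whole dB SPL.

57 dB SPL

Line-source attenuation: ΔL = 10·log₁₀(r₂/r₁) = 10·log₁₀(24.7/4.2) = 7.694 dB.
L₂ = 64.5 − 10·log₁₀(24.7/4.2) = 64.5 − 7.694 = 56.81 dB SPL.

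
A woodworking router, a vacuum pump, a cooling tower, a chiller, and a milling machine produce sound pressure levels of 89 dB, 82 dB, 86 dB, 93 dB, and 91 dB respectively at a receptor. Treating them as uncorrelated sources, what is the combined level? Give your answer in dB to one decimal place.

Incoherent sources combine by intensity addition: L_total = 10·log₁₀(Σ 10^(L_i/10)).
Σ 10^(L/10) = 10^(89/10) + 10^(82/10) + 10^(86/10) + 10^(93/10) + 10^(91/10) = 4.605e+09.
L_total = 10·log₁₀(4.605e+09) = 96.63 dB.

96.6 dB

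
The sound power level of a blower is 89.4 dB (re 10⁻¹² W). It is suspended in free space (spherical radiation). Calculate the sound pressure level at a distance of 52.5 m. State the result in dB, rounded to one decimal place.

L_p = L_w − 10·log₁₀(4π·r²) with r = 52.5 m.
4π·r² = 3.464e+04 m², 10·log₁₀ of that is 45.395 dB.
L_p = 89.4 − 45.395 = 44.00 dB.

44.0 dB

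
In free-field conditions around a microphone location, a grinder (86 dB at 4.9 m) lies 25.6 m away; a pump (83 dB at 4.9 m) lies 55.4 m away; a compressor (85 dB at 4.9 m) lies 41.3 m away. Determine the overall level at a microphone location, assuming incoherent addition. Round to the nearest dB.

73 dB

First find each source's level at the receiver (point-source: −20·log₁₀(r/r_ref)), then combine on an intensity basis.
grinder: 86 − 20·log₁₀(25.6/4.9) = 86 − 14.36 = 71.64 dB.
pump: 83 − 20·log₁₀(55.4/4.9) = 83 − 21.07 = 61.93 dB.
compressor: 85 − 20·log₁₀(41.3/4.9) = 85 − 18.52 = 66.48 dB.
Σ 10^(L/10) = 2.060e+07 → L_total = 10·log₁₀(2.060e+07) = 73.14 dB.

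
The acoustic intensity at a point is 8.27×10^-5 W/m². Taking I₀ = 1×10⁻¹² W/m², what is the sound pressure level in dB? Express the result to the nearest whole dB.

79 dB

I/I₀ = 8.27×10^-5/10⁻¹² = 8.27×10^7, and L = 10·log₁₀(I/I₀).
L = 10·(0.9175 + 7) = 79.18 dB.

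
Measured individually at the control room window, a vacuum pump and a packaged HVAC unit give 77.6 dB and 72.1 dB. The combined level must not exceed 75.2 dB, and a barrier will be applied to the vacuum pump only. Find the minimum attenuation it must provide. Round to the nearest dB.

Everything except the vacuum pump sums to 10^(72.1/10) = 1.622e+07 in linear terms, 72.10 dB.
To meet 75.2 dB overall, the treated vacuum pump may contribute at most 10^(75.2/10) − 1.622e+07 = 1.690e+07, i.e. 72.28 dB.
So the vacuum pump must be reduced from 77.6 to 72.28 dB: IL = 5.32 dB.

5 dB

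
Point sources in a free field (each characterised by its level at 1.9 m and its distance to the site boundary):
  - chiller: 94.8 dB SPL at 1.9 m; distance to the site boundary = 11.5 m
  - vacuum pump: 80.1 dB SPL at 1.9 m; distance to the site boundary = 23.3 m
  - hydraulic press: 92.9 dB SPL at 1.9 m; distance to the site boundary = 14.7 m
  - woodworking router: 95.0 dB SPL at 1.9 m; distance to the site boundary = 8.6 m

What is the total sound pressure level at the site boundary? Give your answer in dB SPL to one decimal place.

Apply inverse-square spreading to bring every level to the receiver, then sum 10^(L/10).
chiller: 94.8 − 20·log₁₀(11.5/1.9) = 94.8 − 15.64 = 79.16 dB SPL.
vacuum pump: 80.1 − 20·log₁₀(23.3/1.9) = 80.1 − 21.77 = 58.33 dB SPL.
hydraulic press: 92.9 − 20·log₁₀(14.7/1.9) = 92.9 − 17.77 = 75.13 dB SPL.
woodworking router: 95.0 − 20·log₁₀(8.6/1.9) = 95.0 − 13.11 = 81.89 dB SPL.
Σ 10^(L/10) = 2.700e+08 → L_total = 10·log₁₀(2.700e+08) = 84.31 dB SPL.

84.3 dB SPL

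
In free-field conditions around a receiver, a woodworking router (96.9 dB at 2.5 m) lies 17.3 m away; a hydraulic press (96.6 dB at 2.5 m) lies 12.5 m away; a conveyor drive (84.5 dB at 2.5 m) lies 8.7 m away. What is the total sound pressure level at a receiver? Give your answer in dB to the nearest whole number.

85 dB

Propagate each source to the receiver with L = L_ref − 20·log₁₀(r/r_ref), then add intensities.
woodworking router: 96.9 − 20·log₁₀(17.3/2.5) = 96.9 − 16.80 = 80.10 dB.
hydraulic press: 96.6 − 20·log₁₀(12.5/2.5) = 96.6 − 13.98 = 82.62 dB.
conveyor drive: 84.5 − 20·log₁₀(8.7/2.5) = 84.5 − 10.83 = 73.67 dB.
Σ 10^(L/10) = 3.084e+08 → L_total = 10·log₁₀(3.084e+08) = 84.89 dB.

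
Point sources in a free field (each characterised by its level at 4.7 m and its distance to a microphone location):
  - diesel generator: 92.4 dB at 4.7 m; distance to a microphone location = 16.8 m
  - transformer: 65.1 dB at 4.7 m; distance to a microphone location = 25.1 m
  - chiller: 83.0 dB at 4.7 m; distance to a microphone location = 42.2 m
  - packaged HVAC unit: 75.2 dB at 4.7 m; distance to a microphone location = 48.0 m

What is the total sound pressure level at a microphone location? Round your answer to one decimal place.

81.4 dB

Propagate each source to the receiver with L = L_ref − 20·log₁₀(r/r_ref), then add intensities.
diesel generator: 92.4 − 20·log₁₀(16.8/4.7) = 92.4 − 11.06 = 81.34 dB.
transformer: 65.1 − 20·log₁₀(25.1/4.7) = 65.1 − 14.55 = 50.55 dB.
chiller: 83.0 − 20·log₁₀(42.2/4.7) = 83.0 − 19.06 = 63.94 dB.
packaged HVAC unit: 75.2 − 20·log₁₀(48.0/4.7) = 75.2 − 20.18 = 55.02 dB.
Σ 10^(L/10) = 1.389e+08 → L_total = 10·log₁₀(1.389e+08) = 81.43 dB.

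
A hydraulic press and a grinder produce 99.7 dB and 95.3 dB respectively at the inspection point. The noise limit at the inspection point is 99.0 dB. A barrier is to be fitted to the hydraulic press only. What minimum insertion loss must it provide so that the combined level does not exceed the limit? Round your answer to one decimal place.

3.1 dB

Fixed contribution from the other source: Σ 10^(L/10) = 10^(95.3/10) = 3.388e+09 (95.30 dB).
The limit corresponds to 10^(99.0/10) = 7.943e+09; subtracting the fixed part leaves 4.555e+09 for the hydraulic press, i.e. 96.58 dB.
So the hydraulic press must be reduced from 99.7 to 96.58 dB: IL = 3.12 dB.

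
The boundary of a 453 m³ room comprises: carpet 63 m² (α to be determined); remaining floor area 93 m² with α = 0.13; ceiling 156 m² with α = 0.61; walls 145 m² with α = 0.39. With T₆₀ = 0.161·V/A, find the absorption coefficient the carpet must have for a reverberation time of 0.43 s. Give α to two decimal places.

Required total absorption A = 0.161·453/0.43 = 169.61 m².
Absorption from the other surfaces = 93·0.13 + 156·0.61 + 145·0.39 = 163.80 m², so the carpet must supply 5.81 m² over 63 m².
α = 5.81/63 = 0.092.

0.09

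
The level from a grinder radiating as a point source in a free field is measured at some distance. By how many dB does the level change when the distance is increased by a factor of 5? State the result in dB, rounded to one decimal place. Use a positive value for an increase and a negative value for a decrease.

With spherical spreading the level changes by −20·log₁₀(r₂/r₁).
ΔL = −20·log₁₀(5) = -13.98 dB.

-14.0 dB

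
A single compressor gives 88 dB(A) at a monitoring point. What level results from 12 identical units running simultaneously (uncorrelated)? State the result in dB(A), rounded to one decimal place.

98.8 dB(A)

L_total = L₁ + 10·log₁₀ N for N identical incoherent sources.
L_total = 88 + 10·log₁₀(12) = 88 + 10.792 = 98.79 dB(A).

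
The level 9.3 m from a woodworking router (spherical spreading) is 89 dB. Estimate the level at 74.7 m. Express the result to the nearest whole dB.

Spherical spreading from a point source gives a 20·log₁₀(r₂/r₁) drop.
L₂ = 89 − 20·log₁₀(74.7/9.3) = 89 − 18.097 = 70.90 dB.

71 dB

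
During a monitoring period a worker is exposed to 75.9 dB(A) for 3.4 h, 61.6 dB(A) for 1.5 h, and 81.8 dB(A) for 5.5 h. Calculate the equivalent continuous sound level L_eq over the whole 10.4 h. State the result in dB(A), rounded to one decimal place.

79.7 dB(A)

The energy average is taken in the linear domain: L_eq = 10·log₁₀[(Σ tᵢ·10^(Lᵢ/10))/T], T = 10.4 h.
Σ tᵢ·10^(Lᵢ/10) = 3.4·10^(75.9/10) + 1.5·10^(61.6/10) + 5.5·10^(81.8/10) = 9.669e+08.
L_eq = 10·log₁₀(9.669e+08/10.4) = 79.68 dB(A).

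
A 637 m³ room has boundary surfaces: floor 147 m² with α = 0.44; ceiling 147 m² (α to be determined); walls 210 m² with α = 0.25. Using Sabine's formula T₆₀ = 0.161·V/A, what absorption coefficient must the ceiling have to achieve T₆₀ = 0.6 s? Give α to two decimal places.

0.37

A = 0.161·V/T₆₀ = 0.161·637/0.6 = 170.93 m² sabins.
Absorption from the other surfaces = 147·0.44 + 210·0.25 = 117.18 m², so the ceiling must supply 53.75 m² over 147 m².
α = 53.75/147 = 0.366.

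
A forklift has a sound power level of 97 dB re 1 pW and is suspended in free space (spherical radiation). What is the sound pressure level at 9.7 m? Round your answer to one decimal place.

66.3 dB

Free-field spherical radiation: L_p = L_w − 10·log₁₀(4π·r²), r = 9.7 m.
4π·r² = 1182 m², 10·log₁₀ of that is 30.728 dB.
L_p = 97 − 30.728 = 66.27 dB.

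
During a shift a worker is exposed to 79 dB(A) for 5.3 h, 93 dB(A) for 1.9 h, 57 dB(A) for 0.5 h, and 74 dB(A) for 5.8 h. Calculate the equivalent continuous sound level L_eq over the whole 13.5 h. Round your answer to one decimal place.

The energy average is taken in the linear domain: L_eq = 10·log₁₀[(Σ tᵢ·10^(Lᵢ/10))/T], T = 13.5 h.
Σ tᵢ·10^(Lᵢ/10) = 5.3·10^(79/10) + 1.9·10^(93/10) + 0.5·10^(57/10) + 5.8·10^(74/10) = 4.358e+09.
L_eq = 10·log₁₀(4.358e+09/13.5) = 85.09 dB(A).

85.1 dB(A)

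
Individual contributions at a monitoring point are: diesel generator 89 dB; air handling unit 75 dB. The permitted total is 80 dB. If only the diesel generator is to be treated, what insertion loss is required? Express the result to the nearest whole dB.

11 dB

The untreated sources together contribute 10^(75/10) = 3.162e+07, i.e. 75.00 dB.
To meet 80 dB overall, the treated diesel generator may contribute at most 10^(80/10) − 3.162e+07 = 6.838e+07, i.e. 78.35 dB.
Required insertion loss = 89 − 78.35 = 10.65 dB.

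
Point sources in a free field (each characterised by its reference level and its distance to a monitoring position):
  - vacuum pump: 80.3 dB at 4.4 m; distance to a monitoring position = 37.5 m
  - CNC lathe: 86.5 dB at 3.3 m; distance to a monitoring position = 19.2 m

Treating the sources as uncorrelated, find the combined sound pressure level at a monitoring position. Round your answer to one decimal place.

First find each source's level at the receiver (point-source: −20·log₁₀(r/r_ref)), then combine on an intensity basis.
vacuum pump: 80.3 − 20·log₁₀(37.5/4.4) = 80.3 − 18.61 = 61.69 dB.
CNC lathe: 86.5 − 20·log₁₀(19.2/3.3) = 86.5 − 15.30 = 71.20 dB.
Σ 10^(L/10) = 1.467e+07 → L_total = 10·log₁₀(1.467e+07) = 71.66 dB.

71.7 dB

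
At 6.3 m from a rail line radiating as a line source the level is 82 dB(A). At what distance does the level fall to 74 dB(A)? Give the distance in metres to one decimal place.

39.8 m

Line-source spreading drops the level by 10·log₁₀(r₂/r₁); inverting, r₂/r₁ = 10^(ΔL/10).
r₂ = 6.3·10^((82−74)/10) = 6.3·10^(8.0/10) = 39.75 m.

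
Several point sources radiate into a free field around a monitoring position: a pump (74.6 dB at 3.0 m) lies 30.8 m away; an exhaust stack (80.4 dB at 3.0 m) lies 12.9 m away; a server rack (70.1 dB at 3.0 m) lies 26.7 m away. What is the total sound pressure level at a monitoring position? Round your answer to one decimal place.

68.0 dB

Propagate each source to the receiver with L = L_ref − 20·log₁₀(r/r_ref), then add intensities.
pump: 74.6 − 20·log₁₀(30.8/3.0) = 74.6 − 20.23 = 54.37 dB.
exhaust stack: 80.4 − 20·log₁₀(12.9/3.0) = 80.4 − 12.67 = 67.73 dB.
server rack: 70.1 − 20·log₁₀(26.7/3.0) = 70.1 − 18.99 = 51.11 dB.
Σ 10^(L/10) = 6.333e+06 → L_total = 10·log₁₀(6.333e+06) = 68.02 dB.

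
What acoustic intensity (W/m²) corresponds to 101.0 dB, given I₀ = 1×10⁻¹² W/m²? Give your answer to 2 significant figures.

0.013 W/m²

L = 10·log₁₀(I/I₀) ⇒ I = I₀·10^(L/10) = 10⁻¹² × 10^10.10.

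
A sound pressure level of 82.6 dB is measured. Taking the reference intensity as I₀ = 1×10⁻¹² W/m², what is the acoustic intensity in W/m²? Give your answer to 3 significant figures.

0.000182 W/m²

I = I₀·10^(L/10) = 10⁻¹² × 10^(82.6/10) = 10^(-3.740).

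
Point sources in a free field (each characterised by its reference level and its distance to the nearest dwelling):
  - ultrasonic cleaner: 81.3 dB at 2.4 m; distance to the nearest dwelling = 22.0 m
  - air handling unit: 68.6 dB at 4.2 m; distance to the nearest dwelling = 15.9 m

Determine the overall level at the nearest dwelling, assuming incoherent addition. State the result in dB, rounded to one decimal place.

63.2 dB

Apply inverse-square spreading to bring every level to the receiver, then sum 10^(L/10).
ultrasonic cleaner: 81.3 − 20·log₁₀(22.0/2.4) = 81.3 − 19.24 = 62.06 dB.
air handling unit: 68.6 − 20·log₁₀(15.9/4.2) = 68.6 − 11.56 = 57.04 dB.
Σ 10^(L/10) = 2.111e+06 → L_total = 10·log₁₀(2.111e+06) = 63.24 dB.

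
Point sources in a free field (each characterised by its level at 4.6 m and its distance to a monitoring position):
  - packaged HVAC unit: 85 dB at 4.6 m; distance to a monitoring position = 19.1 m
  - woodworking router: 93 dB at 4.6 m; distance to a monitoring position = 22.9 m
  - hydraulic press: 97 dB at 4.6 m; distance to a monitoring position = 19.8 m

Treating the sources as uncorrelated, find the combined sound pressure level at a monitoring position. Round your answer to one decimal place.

85.7 dB

Propagate each source to the receiver with L = L_ref − 20·log₁₀(r/r_ref), then add intensities.
packaged HVAC unit: 85 − 20·log₁₀(19.1/4.6) = 85 − 12.37 = 72.63 dB.
woodworking router: 93 − 20·log₁₀(22.9/4.6) = 93 − 13.94 = 79.06 dB.
hydraulic press: 97 − 20·log₁₀(19.8/4.6) = 97 − 12.68 = 84.32 dB.
Σ 10^(L/10) = 3.694e+08 → L_total = 10·log₁₀(3.694e+08) = 85.67 dB.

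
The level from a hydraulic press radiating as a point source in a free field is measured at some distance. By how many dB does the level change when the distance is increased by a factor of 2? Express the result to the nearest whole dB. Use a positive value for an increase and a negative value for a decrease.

With spherical spreading the level changes by −20·log₁₀(r₂/r₁).
ΔL = −20·log₁₀(2) = -6.02 dB.

-6 dB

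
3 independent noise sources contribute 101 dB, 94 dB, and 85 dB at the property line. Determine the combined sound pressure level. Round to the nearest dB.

102 dB

For uncorrelated sources the intensities add, so convert each level to linear form, sum, and take 10·log₁₀ of the total.
Σ 10^(L/10) = 10^(101/10) + 10^(94/10) + 10^(85/10) = 1.542e+10.
L_total = 10·log₁₀(1.542e+10) = 101.88 dB.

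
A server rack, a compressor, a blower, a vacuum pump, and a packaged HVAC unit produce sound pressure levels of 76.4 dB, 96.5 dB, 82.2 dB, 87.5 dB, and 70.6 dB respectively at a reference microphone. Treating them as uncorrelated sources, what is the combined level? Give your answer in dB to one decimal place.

97.2 dB

Incoherent sources combine by intensity addition: L_total = 10·log₁₀(Σ 10^(L_i/10)).
Σ 10^(L/10) = 10^(76.4/10) + 10^(96.5/10) + 10^(82.2/10) + 10^(87.5/10) + 10^(70.6/10) = 5.250e+09.
L_total = 10·log₁₀(5.250e+09) = 97.20 dB.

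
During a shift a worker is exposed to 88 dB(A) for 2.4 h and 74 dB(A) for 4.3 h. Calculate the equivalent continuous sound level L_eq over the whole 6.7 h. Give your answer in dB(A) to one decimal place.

83.8 dB(A)

The energy average is taken in the linear domain: L_eq = 10·log₁₀[(Σ tᵢ·10^(Lᵢ/10))/T], T = 6.7 h.
Σ tᵢ·10^(Lᵢ/10) = 2.4·10^(88/10) + 4.3·10^(74/10) = 1.622e+09.
L_eq = 10·log₁₀(1.622e+09/6.7) = 83.84 dB(A).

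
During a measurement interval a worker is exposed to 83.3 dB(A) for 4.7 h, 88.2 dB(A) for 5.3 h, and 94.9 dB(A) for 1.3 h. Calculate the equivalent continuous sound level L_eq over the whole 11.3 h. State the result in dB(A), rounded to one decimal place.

Weight each interval's intensity by its duration and average over T = 11.3 h:
Σ tᵢ·10^(Lᵢ/10) = 4.7·10^(83.3/10) + 5.3·10^(88.2/10) + 1.3·10^(94.9/10) = 8.524e+09.
L_eq = 10·log₁₀(8.524e+09/11.3) = 88.78 dB(A).

88.8 dB(A)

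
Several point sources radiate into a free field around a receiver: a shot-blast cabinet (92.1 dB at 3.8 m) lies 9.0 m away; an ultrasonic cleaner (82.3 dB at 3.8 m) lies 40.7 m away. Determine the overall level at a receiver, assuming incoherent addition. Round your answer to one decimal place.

84.6 dB

First find each source's level at the receiver (point-source: −20·log₁₀(r/r_ref)), then combine on an intensity basis.
shot-blast cabinet: 92.1 − 20·log₁₀(9.0/3.8) = 92.1 − 7.49 = 84.61 dB.
ultrasonic cleaner: 82.3 − 20·log₁₀(40.7/3.8) = 82.3 − 20.60 = 61.70 dB.
Σ 10^(L/10) = 2.906e+08 → L_total = 10·log₁₀(2.906e+08) = 84.63 dB.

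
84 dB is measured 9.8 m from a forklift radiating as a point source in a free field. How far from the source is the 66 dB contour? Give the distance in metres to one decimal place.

77.8 m

Point-source spreading drops the level by 20·log₁₀(r₂/r₁); inverting, r₂/r₁ = 10^(ΔL/20).
r₂ = 9.8·10^((84−66)/20) = 9.8·10^(18.0/20) = 77.84 m.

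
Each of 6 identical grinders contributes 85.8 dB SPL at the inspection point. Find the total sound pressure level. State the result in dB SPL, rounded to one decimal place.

L_total = L₁ + 10·log₁₀ N for N identical incoherent sources.
L_total = 85.8 + 10·log₁₀(6) = 85.8 + 7.782 = 93.58 dB SPL.

93.6 dB SPL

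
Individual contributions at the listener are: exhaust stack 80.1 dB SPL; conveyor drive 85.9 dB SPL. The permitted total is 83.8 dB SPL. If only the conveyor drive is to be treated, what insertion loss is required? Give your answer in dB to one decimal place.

4.5 dB

The untreated sources together contribute 10^(80.1/10) = 1.023e+08, i.e. 80.10 dB SPL.
The limit corresponds to 10^(83.8/10) = 2.399e+08; subtracting the fixed part leaves 1.376e+08 for the conveyor drive, i.e. 81.38 dB SPL.
So the conveyor drive must be reduced from 85.9 to 81.38 dB SPL: IL = 4.52 dB.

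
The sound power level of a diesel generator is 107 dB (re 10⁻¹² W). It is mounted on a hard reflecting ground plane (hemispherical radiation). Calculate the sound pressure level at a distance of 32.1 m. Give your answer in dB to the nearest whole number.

L_p = L_w − 10·log₁₀(2π·r²) with r = 32.1 m.
2π·r² = 6474 m², 10·log₁₀ of that is 38.112 dB.
L_p = 107 − 38.112 = 68.89 dB.

69 dB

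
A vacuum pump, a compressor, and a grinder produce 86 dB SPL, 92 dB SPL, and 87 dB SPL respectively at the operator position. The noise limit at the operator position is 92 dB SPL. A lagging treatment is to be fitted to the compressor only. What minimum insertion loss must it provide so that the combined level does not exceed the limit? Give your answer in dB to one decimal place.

3.6 dB

The untreated sources together contribute 10^(86/10) + 10^(87/10) = 8.993e+08, i.e. 89.54 dB SPL.
To meet 92 dB SPL overall, the treated compressor may contribute at most 10^(92/10) − 8.993e+08 = 6.856e+08, i.e. 88.36 dB SPL.
So the compressor must be reduced from 92 to 88.36 dB SPL: IL = 3.64 dB.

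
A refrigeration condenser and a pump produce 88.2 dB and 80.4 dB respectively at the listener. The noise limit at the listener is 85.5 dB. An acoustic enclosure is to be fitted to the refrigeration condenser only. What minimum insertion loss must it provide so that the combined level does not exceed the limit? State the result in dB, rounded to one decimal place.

Everything except the refrigeration condenser sums to 10^(80.4/10) = 1.096e+08 in linear terms, 80.40 dB.
The limit corresponds to 10^(85.5/10) = 3.548e+08; subtracting the fixed part leaves 2.452e+08 for the refrigeration condenser, i.e. 83.89 dB.
So the refrigeration condenser must be reduced from 88.2 to 83.89 dB: IL = 4.31 dB.

4.3 dB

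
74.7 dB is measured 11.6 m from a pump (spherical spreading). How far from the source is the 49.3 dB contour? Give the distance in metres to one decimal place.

216.0 m

For a point source L₁ − L₂ = 20·log₁₀(r₂/r₁), so r₂ = r₁·10^((L₁−L₂)/20).
r₂ = 11.6·10^((74.7−49.3)/20) = 11.6·10^(25.4/20) = 216.00 m.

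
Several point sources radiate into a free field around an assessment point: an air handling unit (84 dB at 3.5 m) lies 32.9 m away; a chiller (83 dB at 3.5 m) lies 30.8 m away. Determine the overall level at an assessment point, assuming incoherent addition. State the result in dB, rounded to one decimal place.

67.3 dB

Apply inverse-square spreading to bring every level to the receiver, then sum 10^(L/10).
air handling unit: 84 − 20·log₁₀(32.9/3.5) = 84 − 19.46 = 64.54 dB.
chiller: 83 − 20·log₁₀(30.8/3.5) = 83 − 18.89 = 64.11 dB.
Σ 10^(L/10) = 5.419e+06 → L_total = 10·log₁₀(5.419e+06) = 67.34 dB.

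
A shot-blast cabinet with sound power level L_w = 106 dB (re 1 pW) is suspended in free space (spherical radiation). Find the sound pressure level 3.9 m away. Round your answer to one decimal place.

83.2 dB

Free-field spherical radiation: L_p = L_w − 10·log₁₀(4π·r²), r = 3.9 m.
4π·r² = 191.1 m², 10·log₁₀ of that is 22.813 dB.
L_p = 106 − 22.813 = 83.19 dB.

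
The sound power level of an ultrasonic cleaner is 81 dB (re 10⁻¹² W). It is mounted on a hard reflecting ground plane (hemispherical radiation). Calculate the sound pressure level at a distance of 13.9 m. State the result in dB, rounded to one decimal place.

50.2 dB

L_p = L_w − 10·log₁₀(2π·r²) with r = 13.9 m.
2π·r² = 1214 m², 10·log₁₀ of that is 30.842 dB.
L_p = 81 − 30.842 = 50.16 dB.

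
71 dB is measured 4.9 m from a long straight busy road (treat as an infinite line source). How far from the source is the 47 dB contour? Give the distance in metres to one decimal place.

For a line source L₁ − L₂ = 10·log₁₀(r₂/r₁), so r₂ = r₁·10^((L₁−L₂)/10).
r₂ = 4.9·10^((71−47)/10) = 4.9·10^(24.0/10) = 1230.82 m.

1230.8 m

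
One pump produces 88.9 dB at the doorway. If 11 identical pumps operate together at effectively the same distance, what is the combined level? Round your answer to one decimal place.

99.3 dB

N identical incoherent sources raise the level by 10·log₁₀ N.
L_total = 88.9 + 10·log₁₀(11) = 88.9 + 10.414 = 99.31 dB.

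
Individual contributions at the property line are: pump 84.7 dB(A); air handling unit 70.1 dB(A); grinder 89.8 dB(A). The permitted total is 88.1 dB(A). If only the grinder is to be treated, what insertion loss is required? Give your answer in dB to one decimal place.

4.5 dB

Everything except the grinder sums to 10^(84.7/10) + 10^(70.1/10) = 3.054e+08 in linear terms, 84.85 dB(A).
The limit corresponds to 10^(88.1/10) = 6.457e+08; subtracting the fixed part leaves 3.403e+08 for the grinder, i.e. 85.32 dB(A).
Required insertion loss = 89.8 − 85.32 = 4.48 dB.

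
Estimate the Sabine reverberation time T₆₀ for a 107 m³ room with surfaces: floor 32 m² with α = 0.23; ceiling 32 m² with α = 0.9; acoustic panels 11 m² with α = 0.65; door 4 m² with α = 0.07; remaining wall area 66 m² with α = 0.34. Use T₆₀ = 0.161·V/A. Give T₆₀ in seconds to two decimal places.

0.26 s

Total absorption A = 32·0.23 + 32·0.9 + 11·0.65 + 4·0.07 + 66·0.34 = 66.03 m² sabins.
T₆₀ = 0.161 × 107 / 66.03 = 0.261 s.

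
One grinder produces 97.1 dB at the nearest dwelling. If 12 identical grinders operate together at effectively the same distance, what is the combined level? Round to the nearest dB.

N identical incoherent sources raise the level by 10·log₁₀ N.
L_total = 97.1 + 10·log₁₀(12) = 97.1 + 10.792 = 107.89 dB.

108 dB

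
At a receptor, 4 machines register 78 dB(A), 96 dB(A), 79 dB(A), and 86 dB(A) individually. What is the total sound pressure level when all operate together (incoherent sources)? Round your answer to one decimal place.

For uncorrelated sources the intensities add, so convert each level to linear form, sum, and take 10·log₁₀ of the total.
Σ 10^(L/10) = 10^(78/10) + 10^(96/10) + 10^(79/10) + 10^(86/10) = 4.522e+09.
L_total = 10·log₁₀(4.522e+09) = 96.55 dB(A).

96.6 dB(A)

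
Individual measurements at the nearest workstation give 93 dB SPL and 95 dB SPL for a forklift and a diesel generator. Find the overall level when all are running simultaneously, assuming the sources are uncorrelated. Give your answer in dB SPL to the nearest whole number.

97 dB SPL

For uncorrelated sources the intensities add, so convert each level to linear form, sum, and take 10·log₁₀ of the total.
Σ 10^(L/10) = 10^(93/10) + 10^(95/10) = 5.158e+09.
L_total = 10·log₁₀(5.158e+09) = 97.12 dB SPL.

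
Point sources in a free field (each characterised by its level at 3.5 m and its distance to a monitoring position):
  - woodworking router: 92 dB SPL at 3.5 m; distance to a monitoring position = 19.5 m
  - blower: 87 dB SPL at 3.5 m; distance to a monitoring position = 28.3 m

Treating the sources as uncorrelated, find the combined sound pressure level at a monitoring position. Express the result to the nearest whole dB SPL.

78 dB SPL

Propagate each source to the receiver with L = L_ref − 20·log₁₀(r/r_ref), then add intensities.
woodworking router: 92 − 20·log₁₀(19.5/3.5) = 92 − 14.92 = 77.08 dB SPL.
blower: 87 − 20·log₁₀(28.3/3.5) = 87 − 18.15 = 68.85 dB SPL.
Σ 10^(L/10) = 5.872e+07 → L_total = 10·log₁₀(5.872e+07) = 77.69 dB SPL.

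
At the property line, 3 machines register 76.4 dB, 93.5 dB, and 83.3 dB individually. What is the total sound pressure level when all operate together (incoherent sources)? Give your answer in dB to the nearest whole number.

94 dB

Incoherent sources combine by intensity addition: L_total = 10·log₁₀(Σ 10^(L_i/10)).
Σ 10^(L/10) = 10^(76.4/10) + 10^(93.5/10) + 10^(83.3/10) = 2.496e+09.
L_total = 10·log₁₀(2.496e+09) = 93.97 dB.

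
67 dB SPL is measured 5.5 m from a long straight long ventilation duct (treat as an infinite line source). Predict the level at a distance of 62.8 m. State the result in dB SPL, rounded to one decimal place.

Line-source attenuation: ΔL = 10·log₁₀(r₂/r₁) = 10·log₁₀(62.8/5.5) = 10.576 dB.
L₂ = 67 − 10·log₁₀(62.8/5.5) = 67 − 10.576 = 56.42 dB SPL.

56.4 dB SPL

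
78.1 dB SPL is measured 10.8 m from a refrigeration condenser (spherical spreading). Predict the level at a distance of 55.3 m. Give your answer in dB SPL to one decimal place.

63.9 dB SPL

Spherical spreading from a point source gives a 20·log₁₀(r₂/r₁) drop.
L₂ = 78.1 − 20·log₁₀(55.3/10.8) = 78.1 − 14.186 = 63.91 dB SPL.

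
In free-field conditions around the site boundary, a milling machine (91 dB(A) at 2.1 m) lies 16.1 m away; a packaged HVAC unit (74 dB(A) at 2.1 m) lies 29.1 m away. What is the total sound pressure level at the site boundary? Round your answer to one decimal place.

73.3 dB(A)

First find each source's level at the receiver (point-source: −20·log₁₀(r/r_ref)), then combine on an intensity basis.
milling machine: 91 − 20·log₁₀(16.1/2.1) = 91 − 17.69 = 73.31 dB(A).
packaged HVAC unit: 74 − 20·log₁₀(29.1/2.1) = 74 − 22.83 = 51.17 dB(A).
Σ 10^(L/10) = 2.155e+07 → L_total = 10·log₁₀(2.155e+07) = 73.33 dB(A).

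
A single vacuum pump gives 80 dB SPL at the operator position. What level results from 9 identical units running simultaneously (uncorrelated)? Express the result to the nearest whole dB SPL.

N identical incoherent sources raise the level by 10·log₁₀ N.
L_total = 80 + 10·log₁₀(9) = 80 + 9.542 = 89.54 dB SPL.

90 dB SPL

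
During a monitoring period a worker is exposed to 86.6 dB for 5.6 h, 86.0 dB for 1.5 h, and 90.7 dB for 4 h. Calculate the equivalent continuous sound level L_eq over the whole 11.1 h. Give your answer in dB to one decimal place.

The energy average is taken in the linear domain: L_eq = 10·log₁₀[(Σ tᵢ·10^(Lᵢ/10))/T], T = 11.1 h.
Σ tᵢ·10^(Lᵢ/10) = 5.6·10^(86.6/10) + 1.5·10^(86.0/10) + 4·10^(90.7/10) = 7.856e+09.
L_eq = 10·log₁₀(7.856e+09/11.1) = 88.50 dB.

88.5 dB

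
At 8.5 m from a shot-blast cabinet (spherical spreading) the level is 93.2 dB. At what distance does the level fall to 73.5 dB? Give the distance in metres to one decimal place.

The 19.7 dB drop corresponds to a distance ratio of 10^(19.7/20) for a point source.
r₂ = 8.5·10^((93.2−73.5)/20) = 8.5·10^(19.7/20) = 82.11 m.

82.1 m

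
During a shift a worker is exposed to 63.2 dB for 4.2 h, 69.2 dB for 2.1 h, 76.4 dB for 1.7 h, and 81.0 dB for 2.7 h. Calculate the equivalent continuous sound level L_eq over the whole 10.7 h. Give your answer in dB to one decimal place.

76.1 dB

Weight each interval's intensity by its duration and average over T = 10.7 h:
Σ tᵢ·10^(Lᵢ/10) = 4.2·10^(63.2/10) + 2.1·10^(69.2/10) + 1.7·10^(76.4/10) + 2.7·10^(81.0/10) = 4.404e+08.
L_eq = 10·log₁₀(4.404e+08/10.7) = 76.14 dB.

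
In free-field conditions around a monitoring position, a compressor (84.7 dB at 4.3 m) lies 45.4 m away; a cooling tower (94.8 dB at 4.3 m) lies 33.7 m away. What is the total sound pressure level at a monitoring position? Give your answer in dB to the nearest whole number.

77 dB

Propagate each source to the receiver with L = L_ref − 20·log₁₀(r/r_ref), then add intensities.
compressor: 84.7 − 20·log₁₀(45.4/4.3) = 84.7 − 20.47 = 64.23 dB.
cooling tower: 94.8 − 20·log₁₀(33.7/4.3) = 94.8 − 17.88 = 76.92 dB.
Σ 10^(L/10) = 5.181e+07 → L_total = 10·log₁₀(5.181e+07) = 77.14 dB.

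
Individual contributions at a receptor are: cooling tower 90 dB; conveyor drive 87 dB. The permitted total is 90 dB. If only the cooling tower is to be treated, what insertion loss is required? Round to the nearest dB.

Fixed contribution from the other source: Σ 10^(L/10) = 10^(87/10) = 5.012e+08 (87.00 dB).
The limit corresponds to 10^(90/10) = 1.000e+09; subtracting the fixed part leaves 4.988e+08 for the cooling tower, i.e. 86.98 dB.
So the cooling tower must be reduced from 90 to 86.98 dB: IL = 3.02 dB.

3 dB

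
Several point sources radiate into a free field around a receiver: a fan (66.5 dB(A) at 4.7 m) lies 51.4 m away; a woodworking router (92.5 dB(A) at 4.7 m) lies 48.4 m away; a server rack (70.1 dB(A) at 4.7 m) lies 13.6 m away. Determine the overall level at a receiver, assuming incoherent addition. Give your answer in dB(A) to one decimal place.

Propagate each source to the receiver with L = L_ref − 20·log₁₀(r/r_ref), then add intensities.
fan: 66.5 − 20·log₁₀(51.4/4.7) = 66.5 − 20.78 = 45.72 dB(A).
woodworking router: 92.5 − 20·log₁₀(48.4/4.7) = 92.5 − 20.25 = 72.25 dB(A).
server rack: 70.1 − 20·log₁₀(13.6/4.7) = 70.1 − 9.23 = 60.87 dB(A).
Σ 10^(L/10) = 1.803e+07 → L_total = 10·log₁₀(1.803e+07) = 72.56 dB(A).

72.6 dB(A)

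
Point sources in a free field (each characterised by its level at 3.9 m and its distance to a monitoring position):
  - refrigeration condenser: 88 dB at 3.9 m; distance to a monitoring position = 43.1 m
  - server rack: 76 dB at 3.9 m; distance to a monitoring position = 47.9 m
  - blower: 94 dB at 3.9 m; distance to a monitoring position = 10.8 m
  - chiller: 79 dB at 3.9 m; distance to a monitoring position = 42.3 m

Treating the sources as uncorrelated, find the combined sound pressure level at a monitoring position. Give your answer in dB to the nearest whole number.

Propagate each source to the receiver with L = L_ref − 20·log₁₀(r/r_ref), then add intensities.
refrigeration condenser: 88 − 20·log₁₀(43.1/3.9) = 88 − 20.87 = 67.13 dB.
server rack: 76 − 20·log₁₀(47.9/3.9) = 76 − 21.79 = 54.21 dB.
blower: 94 − 20·log₁₀(10.8/3.9) = 94 − 8.85 = 85.15 dB.
chiller: 79 − 20·log₁₀(42.3/3.9) = 79 − 20.71 = 58.29 dB.
Σ 10^(L/10) = 3.337e+08 → L_total = 10·log₁₀(3.337e+08) = 85.23 dB.

85 dB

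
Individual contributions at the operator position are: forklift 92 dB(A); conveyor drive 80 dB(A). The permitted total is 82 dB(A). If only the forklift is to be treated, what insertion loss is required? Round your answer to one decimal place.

Everything except the forklift sums to 10^(80/10) = 1.000e+08 in linear terms, 80.00 dB(A).
The limit corresponds to 10^(82/10) = 1.585e+08; subtracting the fixed part leaves 5.849e+07 for the forklift, i.e. 77.67 dB(A).
So the forklift must be reduced from 92 to 77.67 dB(A): IL = 14.33 dB.

14.3 dB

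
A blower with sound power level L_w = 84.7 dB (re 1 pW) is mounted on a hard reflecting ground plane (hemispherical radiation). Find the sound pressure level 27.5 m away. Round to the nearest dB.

Free-field hemispherical radiation: L_p = L_w − 10·log₁₀(2π·r²), r = 27.5 m.
2π·r² = 4752 m², 10·log₁₀ of that is 36.768 dB.
L_p = 84.7 − 36.768 = 47.93 dB.

48 dB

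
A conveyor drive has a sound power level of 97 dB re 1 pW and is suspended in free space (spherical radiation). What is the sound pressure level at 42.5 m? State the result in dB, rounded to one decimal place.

53.4 dB

L_p = L_w − 10·log₁₀(4π·r²) with r = 42.5 m.
4π·r² = 2.27e+04 m², 10·log₁₀ of that is 43.560 dB.
L_p = 97 − 43.560 = 53.44 dB.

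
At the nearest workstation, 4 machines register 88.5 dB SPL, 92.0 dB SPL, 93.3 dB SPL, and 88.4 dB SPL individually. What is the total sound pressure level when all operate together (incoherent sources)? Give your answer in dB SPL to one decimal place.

97.1 dB SPL

Incoherent sources combine by intensity addition: L_total = 10·log₁₀(Σ 10^(L_i/10)).
Σ 10^(L/10) = 10^(88.5/10) + 10^(92.0/10) + 10^(93.3/10) + 10^(88.4/10) = 5.123e+09.
L_total = 10·log₁₀(5.123e+09) = 97.09 dB SPL.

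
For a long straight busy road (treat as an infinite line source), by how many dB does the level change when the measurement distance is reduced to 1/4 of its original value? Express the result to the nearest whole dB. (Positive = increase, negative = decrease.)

A line source loses 3 dB per doubling of distance; generally ΔL = −10·log₁₀(r₂/r₁).
ΔL = −10·log₁₀(0.25) = +6.02 dB.

+6 dB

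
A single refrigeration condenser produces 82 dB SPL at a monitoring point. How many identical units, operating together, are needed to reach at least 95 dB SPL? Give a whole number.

N identical sources give L₁ + 10·log₁₀ N, so require 10·log₁₀ N ≥ 95 − 82 = 13.0 dB.
N ≥ 10^(13.0/10) = 19.953, so N = 20.

20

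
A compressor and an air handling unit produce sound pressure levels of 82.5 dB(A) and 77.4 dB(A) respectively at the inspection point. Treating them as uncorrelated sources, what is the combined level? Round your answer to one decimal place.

Incoherent sources combine by intensity addition: L_total = 10·log₁₀(Σ 10^(L_i/10)).
Σ 10^(L/10) = 10^(82.5/10) + 10^(77.4/10) = 2.328e+08.
L_total = 10·log₁₀(2.328e+08) = 83.67 dB(A).

83.7 dB(A)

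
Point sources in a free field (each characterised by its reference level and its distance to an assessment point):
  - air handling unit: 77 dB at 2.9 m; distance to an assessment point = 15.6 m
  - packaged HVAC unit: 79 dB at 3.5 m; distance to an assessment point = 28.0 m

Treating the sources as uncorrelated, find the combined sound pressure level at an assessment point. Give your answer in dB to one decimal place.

64.7 dB

Propagate each source to the receiver with L = L_ref − 20·log₁₀(r/r_ref), then add intensities.
air handling unit: 77 − 20·log₁₀(15.6/2.9) = 77 − 14.61 = 62.39 dB.
packaged HVAC unit: 79 − 20·log₁₀(28.0/3.5) = 79 − 18.06 = 60.94 dB.
Σ 10^(L/10) = 2.973e+06 → L_total = 10·log₁₀(2.973e+06) = 64.73 dB.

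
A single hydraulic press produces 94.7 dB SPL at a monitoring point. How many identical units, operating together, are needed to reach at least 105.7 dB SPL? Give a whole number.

13

Need L₁ + 10·log₁₀ N ≥ 105.7, i.e. log₁₀ N ≥ 1.10.
N ≥ 10^(11.0/10) = 12.589, so N = 13.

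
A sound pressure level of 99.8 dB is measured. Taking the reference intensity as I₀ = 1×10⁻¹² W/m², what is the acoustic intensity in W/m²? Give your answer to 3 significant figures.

I = I₀·10^(L/10) = 10⁻¹² × 10^(99.8/10) = 10^(-2.020).

0.00955 W/m²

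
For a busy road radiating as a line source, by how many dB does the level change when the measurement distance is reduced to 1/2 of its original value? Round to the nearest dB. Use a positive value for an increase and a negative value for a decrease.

+3 dB

Line-source spreading: ΔL = −10·log₁₀(r₂/r₁).
ΔL = −10·log₁₀(0.5) = +3.01 dB.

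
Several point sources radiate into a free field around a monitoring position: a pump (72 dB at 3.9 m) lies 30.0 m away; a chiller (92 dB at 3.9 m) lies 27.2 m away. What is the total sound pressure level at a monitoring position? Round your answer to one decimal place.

75.2 dB

Apply inverse-square spreading to bring every level to the receiver, then sum 10^(L/10).
pump: 72 − 20·log₁₀(30.0/3.9) = 72 − 17.72 = 54.28 dB.
chiller: 92 − 20·log₁₀(27.2/3.9) = 92 − 16.87 = 75.13 dB.
Σ 10^(L/10) = 3.285e+07 → L_total = 10·log₁₀(3.285e+07) = 75.17 dB.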